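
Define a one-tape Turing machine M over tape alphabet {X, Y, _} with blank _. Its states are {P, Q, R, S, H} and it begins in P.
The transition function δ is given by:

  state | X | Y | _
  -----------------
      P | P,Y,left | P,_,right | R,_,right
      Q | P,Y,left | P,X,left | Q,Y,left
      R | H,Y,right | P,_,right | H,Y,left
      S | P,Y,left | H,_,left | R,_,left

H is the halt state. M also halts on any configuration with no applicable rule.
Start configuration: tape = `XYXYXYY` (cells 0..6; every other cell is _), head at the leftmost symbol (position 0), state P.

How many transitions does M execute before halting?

15

state=P head=0 tape=_[X]YXYXYY__   (P,X)→(P,Y,left)
state=P head=-1 tape=[_]YYXYXYY__   (P,_)→(R,_,right)
state=R head=0 tape=_[Y]YXYXYY__   (R,Y)→(P,_,right)
state=P head=1 tape=__[Y]XYXYY__   (P,Y)→(P,_,right)
state=P head=2 tape=___[X]YXYY__   (P,X)→(P,Y,left)
state=P head=1 tape=__[_]YYXYY__   (P,_)→(R,_,right)
state=R head=2 tape=___[Y]YXYY__   (R,Y)→(P,_,right)
state=P head=3 tape=____[Y]XYY__   (P,Y)→(P,_,right)
state=P head=4 tape=_____[X]YY__   (P,X)→(P,Y,left)
state=P head=3 tape=____[_]YYY__   (P,_)→(R,_,right)
state=R head=4 tape=_____[Y]YY__   (R,Y)→(P,_,right)
state=P head=5 tape=______[Y]Y__   (P,Y)→(P,_,right)
state=P head=6 tape=_______[Y]__   (P,Y)→(P,_,right)
state=P head=7 tape=________[_]_   (P,_)→(R,_,right)
state=R head=8 tape=_________[_]   (R,_)→(H,Y,left)
state=H head=7 tape=________[_]Y
M halts after 15 transitions.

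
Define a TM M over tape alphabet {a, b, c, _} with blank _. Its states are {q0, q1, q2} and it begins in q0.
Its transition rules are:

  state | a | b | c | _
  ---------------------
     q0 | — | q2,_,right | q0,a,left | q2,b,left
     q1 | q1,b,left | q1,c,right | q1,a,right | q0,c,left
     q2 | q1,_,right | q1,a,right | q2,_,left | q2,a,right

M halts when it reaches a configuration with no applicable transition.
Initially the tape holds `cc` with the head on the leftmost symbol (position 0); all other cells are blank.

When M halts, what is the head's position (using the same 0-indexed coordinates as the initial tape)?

state=q0 head=0 tape=_____[c]c_   (q0,c)→(q0,a,left)
state=q0 head=-1 tape=____[_]ac_   (q0,_)→(q2,b,left)
state=q2 head=-2 tape=___[_]bac_   (q2,_)→(q2,a,right)
state=q2 head=-1 tape=___a[b]ac_   (q2,b)→(q1,a,right)
state=q1 head=0 tape=___aa[a]c_   (q1,a)→(q1,b,left)
state=q1 head=-1 tape=___a[a]bc_   (q1,a)→(q1,b,left)
state=q1 head=-2 tape=___[a]bbc_   (q1,a)→(q1,b,left)
state=q1 head=-3 tape=__[_]bbbc_   (q1,_)→(q0,c,left)
state=q0 head=-4 tape=_[_]cbbbc_   (q0,_)→(q2,b,left)
state=q2 head=-5 tape=[_]bcbbbc_   (q2,_)→(q2,a,right)
state=q2 head=-4 tape=a[b]cbbbc_   (q2,b)→(q1,a,right)
state=q1 head=-3 tape=aa[c]bbbc_   (q1,c)→(q1,a,right)
state=q1 head=-2 tape=aaa[b]bbc_   (q1,b)→(q1,c,right)
state=q1 head=-1 tape=aaac[b]bc_   (q1,b)→(q1,c,right)
state=q1 head=0 tape=aaacc[b]c_   (q1,b)→(q1,c,right)
state=q1 head=1 tape=aaaccc[c]_   (q1,c)→(q1,a,right)
state=q1 head=2 tape=aaaccca[_]   (q1,_)→(q0,c,left)
state=q0 head=1 tape=aaaccc[a]c
At halt the head is at cell 1.

1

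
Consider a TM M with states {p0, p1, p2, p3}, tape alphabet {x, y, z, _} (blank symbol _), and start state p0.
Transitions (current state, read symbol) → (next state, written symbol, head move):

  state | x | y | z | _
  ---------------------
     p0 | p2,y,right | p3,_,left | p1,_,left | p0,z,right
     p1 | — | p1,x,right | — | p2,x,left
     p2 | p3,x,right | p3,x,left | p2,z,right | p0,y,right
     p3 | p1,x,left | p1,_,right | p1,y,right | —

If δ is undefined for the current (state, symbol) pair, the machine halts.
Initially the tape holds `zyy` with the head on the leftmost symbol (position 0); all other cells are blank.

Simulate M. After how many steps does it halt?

p0 | __[z]yy   read z → write _, move left, go to p1
p1 | _[_]_yy   read _ → write x, move left, go to p2
p2 | [_]x_yy   read _ → write y, move right, go to p0
p0 | y[x]_yy   read x → write y, move right, go to p2
p2 | yy[_]yy   read _ → write y, move right, go to p0
p0 | yyy[y]y   read y → write _, move left, go to p3
p3 | yy[y]_y   read y → write _, move right, go to p1
p1 | yy_[_]y   read _ → write x, move left, go to p2
p2 | yy[_]xy   read _ → write y, move right, go to p0
p0 | yyy[x]y   read x → write y, move right, go to p2
p2 | yyyy[y]   read y → write x, move left, go to p3
p3 | yyy[y]x   read y → write _, move right, go to p1
p1 | yyy_[x]
M halts after 12 transitions.

12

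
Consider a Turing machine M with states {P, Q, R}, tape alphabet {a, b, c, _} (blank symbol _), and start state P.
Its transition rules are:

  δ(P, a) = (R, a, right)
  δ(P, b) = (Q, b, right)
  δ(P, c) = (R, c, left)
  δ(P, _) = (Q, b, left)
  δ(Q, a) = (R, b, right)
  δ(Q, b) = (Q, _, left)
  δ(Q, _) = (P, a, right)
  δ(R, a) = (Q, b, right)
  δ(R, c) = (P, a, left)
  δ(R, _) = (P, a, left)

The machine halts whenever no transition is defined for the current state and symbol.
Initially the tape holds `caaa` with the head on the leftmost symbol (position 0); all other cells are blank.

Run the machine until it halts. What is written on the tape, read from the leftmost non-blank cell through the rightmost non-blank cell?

state=P head=0 tape=___[c]aaa__   (P,c)→(R,c,left)
state=R head=-1 tape=__[_]caaa__   (R,_)→(P,a,left)
state=P head=-2 tape=_[_]acaaa__   (P,_)→(Q,b,left)
state=Q head=-3 tape=[_]bacaaa__   (Q,_)→(P,a,right)
state=P head=-2 tape=a[b]acaaa__   (P,b)→(Q,b,right)
state=Q head=-1 tape=ab[a]caaa__   (Q,a)→(R,b,right)
state=R head=0 tape=abb[c]aaa__   (R,c)→(P,a,left)
state=P head=-1 tape=ab[b]aaaa__   (P,b)→(Q,b,right)
state=Q head=0 tape=abb[a]aaa__   (Q,a)→(R,b,right)
state=R head=1 tape=abbb[a]aa__   (R,a)→(Q,b,right)
state=Q head=2 tape=abbbb[a]a__   (Q,a)→(R,b,right)
state=R head=3 tape=abbbbb[a]__   (R,a)→(Q,b,right)
state=Q head=4 tape=abbbbbb[_]_   (Q,_)→(P,a,right)
state=P head=5 tape=abbbbbba[_]   (P,_)→(Q,b,left)
state=Q head=4 tape=abbbbbb[a]b   (Q,a)→(R,b,right)
state=R head=5 tape=abbbbbbb[b]
The non-blank tape span at halt is abbbbbbbb.

abbbbbbbb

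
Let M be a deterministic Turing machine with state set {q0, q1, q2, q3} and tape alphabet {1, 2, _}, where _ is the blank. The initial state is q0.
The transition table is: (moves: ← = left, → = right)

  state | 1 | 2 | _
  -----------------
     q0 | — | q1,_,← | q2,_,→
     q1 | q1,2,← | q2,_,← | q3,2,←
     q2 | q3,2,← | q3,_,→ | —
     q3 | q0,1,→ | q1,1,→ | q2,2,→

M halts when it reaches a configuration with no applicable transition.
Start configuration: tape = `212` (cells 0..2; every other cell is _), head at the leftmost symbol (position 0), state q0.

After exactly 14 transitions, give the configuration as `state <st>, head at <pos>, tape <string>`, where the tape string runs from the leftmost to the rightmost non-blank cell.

q0 | __[2]12__   read 2 → write _, move ←, go to q1
q1 | _[_]_12__   read _ → write 2, move ←, go to q3
q3 | [_]2_12__   read _ → write 2, move →, go to q2
q2 | 2[2]_12__   read 2 → write _, move →, go to q3
q3 | 2_[_]12__   read _ → write 2, move →, go to q2
q2 | 2_2[1]2__   read 1 → write 2, move ←, go to q3
q3 | 2_[2]22__   read 2 → write 1, move →, go to q1
q1 | 2_1[2]2__   read 2 → write _, move ←, go to q2
q2 | 2_[1]_2__   read 1 → write 2, move ←, go to q3
q3 | 2[_]2_2__   read _ → write 2, move →, go to q2
q2 | 22[2]_2__   read 2 → write _, move →, go to q3
q3 | 22_[_]2__   read _ → write 2, move →, go to q2
q2 | 22_2[2]__   read 2 → write _, move →, go to q3
q3 | 22_2_[_]_   read _ → write 2, move →, go to q2
q2 | 22_2_2[_]
After 14 steps: state q2, head at 4, tape 22_2_2.

state q2, head at 4, tape 22_2_2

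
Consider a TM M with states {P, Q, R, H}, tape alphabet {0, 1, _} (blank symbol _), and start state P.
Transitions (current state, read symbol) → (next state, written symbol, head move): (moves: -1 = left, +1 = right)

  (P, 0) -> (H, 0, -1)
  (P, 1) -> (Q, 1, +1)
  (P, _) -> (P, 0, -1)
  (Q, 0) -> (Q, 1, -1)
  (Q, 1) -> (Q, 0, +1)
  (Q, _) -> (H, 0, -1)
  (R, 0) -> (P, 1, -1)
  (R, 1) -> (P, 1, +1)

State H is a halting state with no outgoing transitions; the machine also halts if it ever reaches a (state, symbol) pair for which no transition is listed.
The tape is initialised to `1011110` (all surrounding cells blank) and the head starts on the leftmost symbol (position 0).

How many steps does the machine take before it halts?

state=P head=0 tape=__[1]011110   (P,1)→(Q,1,+1)
state=Q head=1 tape=__1[0]11110   (Q,0)→(Q,1,-1)
state=Q head=0 tape=__[1]111110   (Q,1)→(Q,0,+1)
state=Q head=1 tape=__0[1]11110   (Q,1)→(Q,0,+1)
state=Q head=2 tape=__00[1]1110   (Q,1)→(Q,0,+1)
state=Q head=3 tape=__000[1]110   (Q,1)→(Q,0,+1)
state=Q head=4 tape=__0000[1]10   (Q,1)→(Q,0,+1)
state=Q head=5 tape=__00000[1]0   (Q,1)→(Q,0,+1)
state=Q head=6 tape=__000000[0]   (Q,0)→(Q,1,-1)
state=Q head=5 tape=__00000[0]1   (Q,0)→(Q,1,-1)
state=Q head=4 tape=__0000[0]11   (Q,0)→(Q,1,-1)
state=Q head=3 tape=__000[0]111   (Q,0)→(Q,1,-1)
state=Q head=2 tape=__00[0]1111   (Q,0)→(Q,1,-1)
state=Q head=1 tape=__0[0]11111   (Q,0)→(Q,1,-1)
state=Q head=0 tape=__[0]111111   (Q,0)→(Q,1,-1)
state=Q head=-1 tape=_[_]1111111   (Q,_)→(H,0,-1)
state=H head=-2 tape=[_]01111111
M halts after 16 transitions.

16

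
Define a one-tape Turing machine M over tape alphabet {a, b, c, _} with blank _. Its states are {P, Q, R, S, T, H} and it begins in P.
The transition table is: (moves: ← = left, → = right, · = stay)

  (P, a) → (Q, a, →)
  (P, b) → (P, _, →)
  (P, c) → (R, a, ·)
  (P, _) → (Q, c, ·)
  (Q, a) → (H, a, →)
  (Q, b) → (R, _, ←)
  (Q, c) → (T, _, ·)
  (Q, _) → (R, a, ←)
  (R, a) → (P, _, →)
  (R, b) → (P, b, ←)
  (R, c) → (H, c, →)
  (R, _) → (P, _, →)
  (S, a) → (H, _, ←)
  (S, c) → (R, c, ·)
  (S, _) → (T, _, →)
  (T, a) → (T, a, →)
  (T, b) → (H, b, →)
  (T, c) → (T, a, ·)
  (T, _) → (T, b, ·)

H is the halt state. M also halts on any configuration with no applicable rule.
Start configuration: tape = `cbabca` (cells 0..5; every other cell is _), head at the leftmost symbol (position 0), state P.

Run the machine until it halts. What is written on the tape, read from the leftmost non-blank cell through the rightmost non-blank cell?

bca

state=P head=0 tape=[c]babca   (P,c)→(R,a,·)
state=R head=0 tape=[a]babca   (R,a)→(P,_,→)
state=P head=1 tape=_[b]abca   (P,b)→(P,_,→)
state=P head=2 tape=__[a]bca   (P,a)→(Q,a,→)
state=Q head=3 tape=__a[b]ca   (Q,b)→(R,_,←)
state=R head=2 tape=__[a]_ca   (R,a)→(P,_,→)
state=P head=3 tape=___[_]ca   (P,_)→(Q,c,·)
state=Q head=3 tape=___[c]ca   (Q,c)→(T,_,·)
state=T head=3 tape=___[_]ca   (T,_)→(T,b,·)
state=T head=3 tape=___[b]ca   (T,b)→(H,b,→)
state=H head=4 tape=___b[c]a
The non-blank tape span at halt is bca.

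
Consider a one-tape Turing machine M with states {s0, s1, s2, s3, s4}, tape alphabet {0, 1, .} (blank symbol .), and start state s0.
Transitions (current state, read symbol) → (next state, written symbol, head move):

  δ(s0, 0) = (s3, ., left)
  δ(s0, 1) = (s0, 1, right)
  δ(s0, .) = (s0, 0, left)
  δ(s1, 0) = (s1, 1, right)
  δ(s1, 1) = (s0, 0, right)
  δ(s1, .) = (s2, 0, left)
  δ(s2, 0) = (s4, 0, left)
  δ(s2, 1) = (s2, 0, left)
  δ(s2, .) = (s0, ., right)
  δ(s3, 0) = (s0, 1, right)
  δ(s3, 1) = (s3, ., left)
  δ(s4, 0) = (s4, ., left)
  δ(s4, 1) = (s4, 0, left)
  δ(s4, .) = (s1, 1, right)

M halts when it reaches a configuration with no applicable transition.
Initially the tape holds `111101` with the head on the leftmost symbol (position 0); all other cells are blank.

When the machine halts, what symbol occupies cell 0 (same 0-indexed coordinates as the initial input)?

state=s0 head=0 tape=.[1]11101   (s0,1)→(s0,1,right)
state=s0 head=1 tape=.1[1]1101   (s0,1)→(s0,1,right)
state=s0 head=2 tape=.11[1]101   (s0,1)→(s0,1,right)
state=s0 head=3 tape=.111[1]01   (s0,1)→(s0,1,right)
state=s0 head=4 tape=.1111[0]1   (s0,0)→(s3,.,left)
state=s3 head=3 tape=.111[1].1   (s3,1)→(s3,.,left)
state=s3 head=2 tape=.11[1]..1   (s3,1)→(s3,.,left)
state=s3 head=1 tape=.1[1]...1   (s3,1)→(s3,.,left)
state=s3 head=0 tape=.[1]....1   (s3,1)→(s3,.,left)
state=s3 head=-1 tape=[.].....1
Cell 0 holds . when M halts.

.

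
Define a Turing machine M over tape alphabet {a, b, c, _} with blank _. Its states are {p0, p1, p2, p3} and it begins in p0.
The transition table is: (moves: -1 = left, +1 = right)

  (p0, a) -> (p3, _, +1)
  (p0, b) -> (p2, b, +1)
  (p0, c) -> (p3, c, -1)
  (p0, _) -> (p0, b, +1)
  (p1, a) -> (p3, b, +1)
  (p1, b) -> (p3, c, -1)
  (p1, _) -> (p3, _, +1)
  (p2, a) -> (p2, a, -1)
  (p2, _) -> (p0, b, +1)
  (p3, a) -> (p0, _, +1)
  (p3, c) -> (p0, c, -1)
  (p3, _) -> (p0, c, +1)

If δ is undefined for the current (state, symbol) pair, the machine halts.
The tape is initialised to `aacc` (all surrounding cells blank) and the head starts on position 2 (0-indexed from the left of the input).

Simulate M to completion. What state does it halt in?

p0 | aa[c]c   read c → write c, move -1, go to p3
p3 | a[a]cc   read a → write _, move +1, go to p0
p0 | a_[c]c   read c → write c, move -1, go to p3
p3 | a[_]cc   read _ → write c, move +1, go to p0
p0 | ac[c]c   read c → write c, move -1, go to p3
p3 | a[c]cc   read c → write c, move -1, go to p0
p0 | [a]ccc   read a → write _, move +1, go to p3
p3 | _[c]cc   read c → write c, move -1, go to p0
p0 | [_]ccc   read _ → write b, move +1, go to p0
p0 | b[c]cc   read c → write c, move -1, go to p3
p3 | [b]ccc
No transition is defined for (p3, b); M halts in state p3.

p3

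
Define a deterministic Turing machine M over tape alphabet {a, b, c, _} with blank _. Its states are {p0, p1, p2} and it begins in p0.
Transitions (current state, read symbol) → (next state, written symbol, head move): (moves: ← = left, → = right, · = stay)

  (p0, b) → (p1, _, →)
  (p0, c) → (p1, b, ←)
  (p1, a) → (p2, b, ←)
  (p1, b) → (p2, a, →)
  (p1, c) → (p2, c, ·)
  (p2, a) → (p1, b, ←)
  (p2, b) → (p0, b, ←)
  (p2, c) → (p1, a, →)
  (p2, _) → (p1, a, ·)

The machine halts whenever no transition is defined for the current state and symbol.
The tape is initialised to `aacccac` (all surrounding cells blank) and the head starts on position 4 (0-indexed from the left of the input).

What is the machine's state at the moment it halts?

p0

p0 | aacc[c]ac   read c → write b, move ←, go to p1
p1 | aac[c]bac   read c → write c, move ·, go to p2
p2 | aac[c]bac   read c → write a, move →, go to p1
p1 | aaca[b]ac   read b → write a, move →, go to p2
p2 | aacaa[a]c   read a → write b, move ←, go to p1
p1 | aaca[a]bc   read a → write b, move ←, go to p2
p2 | aac[a]bbc   read a → write b, move ←, go to p1
p1 | aa[c]bbbc   read c → write c, move ·, go to p2
p2 | aa[c]bbbc   read c → write a, move →, go to p1
p1 | aaa[b]bbc   read b → write a, move →, go to p2
p2 | aaaa[b]bc   read b → write b, move ←, go to p0
p0 | aaa[a]bbc
No transition is defined for (p0, a); M halts in state p0.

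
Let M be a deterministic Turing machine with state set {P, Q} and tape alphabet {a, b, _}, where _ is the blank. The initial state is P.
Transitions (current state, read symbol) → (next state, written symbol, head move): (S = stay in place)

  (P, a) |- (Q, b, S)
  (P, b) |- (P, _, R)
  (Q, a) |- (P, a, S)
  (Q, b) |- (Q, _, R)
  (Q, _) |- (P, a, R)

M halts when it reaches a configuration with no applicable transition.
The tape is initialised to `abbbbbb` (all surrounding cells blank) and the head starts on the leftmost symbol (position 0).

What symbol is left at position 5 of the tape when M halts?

state=P head=0 tape=[a]bbbbbb__   (P,a)→(Q,b,S)
state=Q head=0 tape=[b]bbbbbb__   (Q,b)→(Q,_,R)
state=Q head=1 tape=_[b]bbbbb__   (Q,b)→(Q,_,R)
state=Q head=2 tape=__[b]bbbb__   (Q,b)→(Q,_,R)
state=Q head=3 tape=___[b]bbb__   (Q,b)→(Q,_,R)
state=Q head=4 tape=____[b]bb__   (Q,b)→(Q,_,R)
state=Q head=5 tape=_____[b]b__   (Q,b)→(Q,_,R)
state=Q head=6 tape=______[b]__   (Q,b)→(Q,_,R)
state=Q head=7 tape=_______[_]_   (Q,_)→(P,a,R)
state=P head=8 tape=_______a[_]
Cell 5 holds _ when M halts.

_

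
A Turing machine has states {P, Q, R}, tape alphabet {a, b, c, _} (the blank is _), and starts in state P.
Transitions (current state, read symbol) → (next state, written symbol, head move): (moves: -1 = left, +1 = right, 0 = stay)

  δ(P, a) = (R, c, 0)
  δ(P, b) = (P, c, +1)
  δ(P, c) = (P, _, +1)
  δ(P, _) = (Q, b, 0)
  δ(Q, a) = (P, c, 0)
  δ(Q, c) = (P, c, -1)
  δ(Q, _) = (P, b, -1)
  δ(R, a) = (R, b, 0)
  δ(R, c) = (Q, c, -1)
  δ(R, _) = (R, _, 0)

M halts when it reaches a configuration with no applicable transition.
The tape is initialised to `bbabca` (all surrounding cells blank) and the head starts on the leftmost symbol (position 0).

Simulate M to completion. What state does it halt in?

P | [b]babca_   read b → write c, move +1, go to P
P | c[b]abca_   read b → write c, move +1, go to P
P | cc[a]bca_   read a → write c, move 0, go to R
R | cc[c]bca_   read c → write c, move -1, go to Q
Q | c[c]cbca_   read c → write c, move -1, go to P
P | [c]ccbca_   read c → write _, move +1, go to P
P | _[c]cbca_   read c → write _, move +1, go to P
P | __[c]bca_   read c → write _, move +1, go to P
P | ___[b]ca_   read b → write c, move +1, go to P
P | ___c[c]a_   read c → write _, move +1, go to P
P | ___c_[a]_   read a → write c, move 0, go to R
R | ___c_[c]_   read c → write c, move -1, go to Q
Q | ___c[_]c_   read _ → write b, move -1, go to P
P | ___[c]bc_   read c → write _, move +1, go to P
P | ____[b]c_   read b → write c, move +1, go to P
P | ____c[c]_   read c → write _, move +1, go to P
P | ____c_[_]   read _ → write b, move 0, go to Q
Q | ____c_[b]
No transition is defined for (Q, b); M halts in state Q.

Q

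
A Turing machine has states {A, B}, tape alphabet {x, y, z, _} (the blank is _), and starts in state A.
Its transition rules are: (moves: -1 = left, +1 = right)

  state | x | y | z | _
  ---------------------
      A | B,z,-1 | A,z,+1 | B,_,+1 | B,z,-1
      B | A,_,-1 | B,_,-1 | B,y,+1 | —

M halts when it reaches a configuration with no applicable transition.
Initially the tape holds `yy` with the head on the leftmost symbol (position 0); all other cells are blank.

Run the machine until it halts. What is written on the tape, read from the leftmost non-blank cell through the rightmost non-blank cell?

state=A head=0 tape=[y]y__   (A,y)→(A,z,+1)
state=A head=1 tape=z[y]__   (A,y)→(A,z,+1)
state=A head=2 tape=zz[_]_   (A,_)→(B,z,-1)
state=B head=1 tape=z[z]z_   (B,z)→(B,y,+1)
state=B head=2 tape=zy[z]_   (B,z)→(B,y,+1)
state=B head=3 tape=zyy[_]
The non-blank tape span at halt is zyy.

zyy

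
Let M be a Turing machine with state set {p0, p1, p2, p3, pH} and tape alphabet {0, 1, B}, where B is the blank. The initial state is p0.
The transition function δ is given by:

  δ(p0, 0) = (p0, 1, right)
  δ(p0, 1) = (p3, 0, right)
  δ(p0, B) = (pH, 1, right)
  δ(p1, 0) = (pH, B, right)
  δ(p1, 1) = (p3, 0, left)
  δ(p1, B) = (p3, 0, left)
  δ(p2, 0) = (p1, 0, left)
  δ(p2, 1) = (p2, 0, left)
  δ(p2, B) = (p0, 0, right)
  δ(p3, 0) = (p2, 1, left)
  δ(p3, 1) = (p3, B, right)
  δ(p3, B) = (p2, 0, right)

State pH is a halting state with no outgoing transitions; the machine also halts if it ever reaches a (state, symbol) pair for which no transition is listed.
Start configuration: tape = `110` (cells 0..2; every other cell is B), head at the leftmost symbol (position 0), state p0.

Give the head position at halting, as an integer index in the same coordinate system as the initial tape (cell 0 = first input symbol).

p0 | [1]10BBBB   read 1 → write 0, move right, go to p3
p3 | 0[1]0BBBB   read 1 → write B, move right, go to p3
p3 | 0B[0]BBBB   read 0 → write 1, move left, go to p2
p2 | 0[B]1BBBB   read B → write 0, move right, go to p0
p0 | 00[1]BBBB   read 1 → write 0, move right, go to p3
p3 | 000[B]BBB   read B → write 0, move right, go to p2
p2 | 0000[B]BB   read B → write 0, move right, go to p0
p0 | 00000[B]B   read B → write 1, move right, go to pH
pH | 000001[B]
At halt the head is at cell 6.

6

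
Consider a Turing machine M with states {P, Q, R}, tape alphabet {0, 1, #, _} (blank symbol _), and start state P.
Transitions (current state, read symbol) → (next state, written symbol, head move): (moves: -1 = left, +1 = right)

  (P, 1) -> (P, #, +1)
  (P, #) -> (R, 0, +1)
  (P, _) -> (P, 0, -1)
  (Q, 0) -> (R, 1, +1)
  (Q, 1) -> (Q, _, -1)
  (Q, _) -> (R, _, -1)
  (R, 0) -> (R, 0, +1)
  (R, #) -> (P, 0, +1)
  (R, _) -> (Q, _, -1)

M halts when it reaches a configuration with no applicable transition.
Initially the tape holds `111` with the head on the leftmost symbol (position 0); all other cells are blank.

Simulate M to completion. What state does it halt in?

Q

P | [1]11__   read 1 → write #, move +1, go to P
P | #[1]1__   read 1 → write #, move +1, go to P
P | ##[1]__   read 1 → write #, move +1, go to P
P | ###[_]_   read _ → write 0, move -1, go to P
P | ##[#]0_   read # → write 0, move +1, go to R
R | ##0[0]_   read 0 → write 0, move +1, go to R
R | ##00[_]   read _ → write _, move -1, go to Q
Q | ##0[0]_   read 0 → write 1, move +1, go to R
R | ##01[_]   read _ → write _, move -1, go to Q
Q | ##0[1]_   read 1 → write _, move -1, go to Q
Q | ##[0]__   read 0 → write 1, move +1, go to R
R | ##1[_]_   read _ → write _, move -1, go to Q
Q | ##[1]__   read 1 → write _, move -1, go to Q
Q | #[#]___
No transition is defined for (Q, #); M halts in state Q.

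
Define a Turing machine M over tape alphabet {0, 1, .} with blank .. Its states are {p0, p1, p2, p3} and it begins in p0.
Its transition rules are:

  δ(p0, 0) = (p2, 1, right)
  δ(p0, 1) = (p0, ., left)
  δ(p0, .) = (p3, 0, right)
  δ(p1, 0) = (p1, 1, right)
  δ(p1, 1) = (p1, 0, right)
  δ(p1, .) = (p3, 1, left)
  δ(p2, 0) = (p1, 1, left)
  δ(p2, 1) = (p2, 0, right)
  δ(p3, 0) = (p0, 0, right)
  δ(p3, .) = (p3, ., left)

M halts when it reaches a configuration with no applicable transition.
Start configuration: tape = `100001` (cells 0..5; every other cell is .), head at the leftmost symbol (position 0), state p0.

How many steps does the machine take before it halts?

16

state=p0 head=0 tape=.[1]00001.   (p0,1)→(p0,.,left)
state=p0 head=-1 tape=[.].00001.   (p0,.)→(p3,0,right)
state=p3 head=0 tape=0[.]00001.   (p3,.)→(p3,.,left)
state=p3 head=-1 tape=[0].00001.   (p3,0)→(p0,0,right)
state=p0 head=0 tape=0[.]00001.   (p0,.)→(p3,0,right)
state=p3 head=1 tape=00[0]0001.   (p3,0)→(p0,0,right)
state=p0 head=2 tape=000[0]001.   (p0,0)→(p2,1,right)
state=p2 head=3 tape=0001[0]01.   (p2,0)→(p1,1,left)
state=p1 head=2 tape=000[1]101.   (p1,1)→(p1,0,right)
state=p1 head=3 tape=0000[1]01.   (p1,1)→(p1,0,right)
state=p1 head=4 tape=00000[0]1.   (p1,0)→(p1,1,right)
state=p1 head=5 tape=000001[1].   (p1,1)→(p1,0,right)
state=p1 head=6 tape=0000010[.]   (p1,.)→(p3,1,left)
state=p3 head=5 tape=000001[0]1   (p3,0)→(p0,0,right)
state=p0 head=6 tape=0000010[1]   (p0,1)→(p0,.,left)
state=p0 head=5 tape=000001[0].   (p0,0)→(p2,1,right)
state=p2 head=6 tape=0000011[.]
M halts after 16 transitions.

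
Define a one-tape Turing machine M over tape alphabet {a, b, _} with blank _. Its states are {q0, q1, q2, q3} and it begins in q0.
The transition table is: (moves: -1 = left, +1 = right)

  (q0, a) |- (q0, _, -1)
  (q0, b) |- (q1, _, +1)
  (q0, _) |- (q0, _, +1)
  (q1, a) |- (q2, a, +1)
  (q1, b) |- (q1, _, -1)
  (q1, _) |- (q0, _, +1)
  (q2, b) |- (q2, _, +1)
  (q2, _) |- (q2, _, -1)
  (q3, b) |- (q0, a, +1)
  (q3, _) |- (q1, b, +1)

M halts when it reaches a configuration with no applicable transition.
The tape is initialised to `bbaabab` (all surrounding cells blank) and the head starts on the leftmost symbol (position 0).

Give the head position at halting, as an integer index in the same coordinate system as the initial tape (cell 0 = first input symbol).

q0 | [b]baabab_   read b → write _, move +1, go to q1
q1 | _[b]aabab_   read b → write _, move -1, go to q1
q1 | [_]_aabab_   read _ → write _, move +1, go to q0
q0 | _[_]aabab_   read _ → write _, move +1, go to q0
q0 | __[a]abab_   read a → write _, move -1, go to q0
q0 | _[_]_abab_   read _ → write _, move +1, go to q0
q0 | __[_]abab_   read _ → write _, move +1, go to q0
q0 | ___[a]bab_   read a → write _, move -1, go to q0
q0 | __[_]_bab_   read _ → write _, move +1, go to q0
q0 | ___[_]bab_   read _ → write _, move +1, go to q0
q0 | ____[b]ab_   read b → write _, move +1, go to q1
q1 | _____[a]b_   read a → write a, move +1, go to q2
q2 | _____a[b]_   read b → write _, move +1, go to q2
q2 | _____a_[_]   read _ → write _, move -1, go to q2
q2 | _____a[_]_   read _ → write _, move -1, go to q2
q2 | _____[a]__
At halt the head is at cell 5.

5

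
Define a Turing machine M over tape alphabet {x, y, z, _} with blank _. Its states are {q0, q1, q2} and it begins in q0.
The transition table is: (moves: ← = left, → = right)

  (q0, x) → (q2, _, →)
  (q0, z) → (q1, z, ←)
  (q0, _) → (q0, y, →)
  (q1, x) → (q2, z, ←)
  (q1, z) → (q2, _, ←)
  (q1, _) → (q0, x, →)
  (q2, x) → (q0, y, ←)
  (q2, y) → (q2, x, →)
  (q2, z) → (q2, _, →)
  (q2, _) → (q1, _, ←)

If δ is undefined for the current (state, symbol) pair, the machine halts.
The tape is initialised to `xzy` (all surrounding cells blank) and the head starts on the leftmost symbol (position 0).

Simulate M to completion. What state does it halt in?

q1

state=q0 head=0 tape=[x]zy_   (q0,x)→(q2,_,→)
state=q2 head=1 tape=_[z]y_   (q2,z)→(q2,_,→)
state=q2 head=2 tape=__[y]_   (q2,y)→(q2,x,→)
state=q2 head=3 tape=__x[_]   (q2,_)→(q1,_,←)
state=q1 head=2 tape=__[x]_   (q1,x)→(q2,z,←)
state=q2 head=1 tape=_[_]z_   (q2,_)→(q1,_,←)
state=q1 head=0 tape=[_]_z_   (q1,_)→(q0,x,→)
state=q0 head=1 tape=x[_]z_   (q0,_)→(q0,y,→)
state=q0 head=2 tape=xy[z]_   (q0,z)→(q1,z,←)
state=q1 head=1 tape=x[y]z_
No transition is defined for (q1, y); M halts in state q1.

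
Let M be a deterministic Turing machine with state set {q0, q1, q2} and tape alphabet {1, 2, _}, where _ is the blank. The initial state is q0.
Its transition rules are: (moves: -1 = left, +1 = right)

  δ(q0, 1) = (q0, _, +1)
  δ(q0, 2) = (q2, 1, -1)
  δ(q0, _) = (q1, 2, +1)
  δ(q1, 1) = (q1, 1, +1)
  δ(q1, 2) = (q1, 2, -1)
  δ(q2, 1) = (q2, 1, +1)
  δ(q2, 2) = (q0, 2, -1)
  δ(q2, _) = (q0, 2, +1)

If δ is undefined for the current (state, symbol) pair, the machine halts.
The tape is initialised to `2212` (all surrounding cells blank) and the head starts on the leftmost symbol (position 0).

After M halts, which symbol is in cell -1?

2

state=q0 head=0 tape=_[2]212__   (q0,2)→(q2,1,-1)
state=q2 head=-1 tape=[_]1212__   (q2,_)→(q0,2,+1)
state=q0 head=0 tape=2[1]212__   (q0,1)→(q0,_,+1)
state=q0 head=1 tape=2_[2]12__   (q0,2)→(q2,1,-1)
state=q2 head=0 tape=2[_]112__   (q2,_)→(q0,2,+1)
state=q0 head=1 tape=22[1]12__   (q0,1)→(q0,_,+1)
state=q0 head=2 tape=22_[1]2__   (q0,1)→(q0,_,+1)
state=q0 head=3 tape=22__[2]__   (q0,2)→(q2,1,-1)
state=q2 head=2 tape=22_[_]1__   (q2,_)→(q0,2,+1)
state=q0 head=3 tape=22_2[1]__   (q0,1)→(q0,_,+1)
state=q0 head=4 tape=22_2_[_]_   (q0,_)→(q1,2,+1)
state=q1 head=5 tape=22_2_2[_]
Cell -1 holds 2 when M halts.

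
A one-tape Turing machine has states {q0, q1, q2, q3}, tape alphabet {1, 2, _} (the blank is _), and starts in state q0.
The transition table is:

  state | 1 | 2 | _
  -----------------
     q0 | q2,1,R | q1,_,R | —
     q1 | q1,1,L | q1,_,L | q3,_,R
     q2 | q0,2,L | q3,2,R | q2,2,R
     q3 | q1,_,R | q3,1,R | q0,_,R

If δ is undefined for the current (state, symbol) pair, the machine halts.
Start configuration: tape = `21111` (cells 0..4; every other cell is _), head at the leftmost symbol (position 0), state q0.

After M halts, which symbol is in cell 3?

q0 | [2]1111___   read 2 → write _, move R, go to q1
q1 | _[1]111___   read 1 → write 1, move L, go to q1
q1 | [_]1111___   read _ → write _, move R, go to q3
q3 | _[1]111___   read 1 → write _, move R, go to q1
q1 | __[1]11___   read 1 → write 1, move L, go to q1
q1 | _[_]111___   read _ → write _, move R, go to q3
q3 | __[1]11___   read 1 → write _, move R, go to q1
q1 | ___[1]1___   read 1 → write 1, move L, go to q1
q1 | __[_]11___   read _ → write _, move R, go to q3
q3 | ___[1]1___   read 1 → write _, move R, go to q1
q1 | ____[1]___   read 1 → write 1, move L, go to q1
q1 | ___[_]1___   read _ → write _, move R, go to q3
q3 | ____[1]___   read 1 → write _, move R, go to q1
q1 | _____[_]__   read _ → write _, move R, go to q3
q3 | ______[_]_   read _ → write _, move R, go to q0
q0 | _______[_]
Cell 3 holds _ when M halts.

_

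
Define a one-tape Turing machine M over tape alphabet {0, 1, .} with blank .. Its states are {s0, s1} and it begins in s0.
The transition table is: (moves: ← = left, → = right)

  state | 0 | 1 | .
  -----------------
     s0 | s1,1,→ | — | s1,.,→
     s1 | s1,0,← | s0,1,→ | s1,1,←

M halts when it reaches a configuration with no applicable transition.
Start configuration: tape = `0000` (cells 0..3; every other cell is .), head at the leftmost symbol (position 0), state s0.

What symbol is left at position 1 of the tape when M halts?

1

state=s0 head=0 tape=[0]000.   (s0,0)→(s1,1,→)
state=s1 head=1 tape=1[0]00.   (s1,0)→(s1,0,←)
state=s1 head=0 tape=[1]000.   (s1,1)→(s0,1,→)
state=s0 head=1 tape=1[0]00.   (s0,0)→(s1,1,→)
state=s1 head=2 tape=11[0]0.   (s1,0)→(s1,0,←)
state=s1 head=1 tape=1[1]00.   (s1,1)→(s0,1,→)
state=s0 head=2 tape=11[0]0.   (s0,0)→(s1,1,→)
state=s1 head=3 tape=111[0].   (s1,0)→(s1,0,←)
state=s1 head=2 tape=11[1]0.   (s1,1)→(s0,1,→)
state=s0 head=3 tape=111[0].   (s0,0)→(s1,1,→)
state=s1 head=4 tape=1111[.]   (s1,.)→(s1,1,←)
state=s1 head=3 tape=111[1]1   (s1,1)→(s0,1,→)
state=s0 head=4 tape=1111[1]
Cell 1 holds 1 when M halts.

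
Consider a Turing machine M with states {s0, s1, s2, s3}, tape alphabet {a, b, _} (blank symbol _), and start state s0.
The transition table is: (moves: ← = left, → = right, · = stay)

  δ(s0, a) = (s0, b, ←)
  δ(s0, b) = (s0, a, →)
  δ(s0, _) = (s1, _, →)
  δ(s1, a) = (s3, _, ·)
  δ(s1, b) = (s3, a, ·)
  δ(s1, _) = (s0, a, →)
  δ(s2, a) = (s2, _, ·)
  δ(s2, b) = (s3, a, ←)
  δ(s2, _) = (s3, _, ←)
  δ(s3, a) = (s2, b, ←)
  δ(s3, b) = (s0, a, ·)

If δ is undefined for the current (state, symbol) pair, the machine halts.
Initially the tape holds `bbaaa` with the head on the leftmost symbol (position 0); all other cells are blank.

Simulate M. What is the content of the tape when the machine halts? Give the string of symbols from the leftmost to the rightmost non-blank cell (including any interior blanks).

state=s0 head=0 tape=__[b]baaa   (s0,b)→(s0,a,→)
state=s0 head=1 tape=__a[b]aaa   (s0,b)→(s0,a,→)
state=s0 head=2 tape=__aa[a]aa   (s0,a)→(s0,b,←)
state=s0 head=1 tape=__a[a]baa   (s0,a)→(s0,b,←)
state=s0 head=0 tape=__[a]bbaa   (s0,a)→(s0,b,←)
state=s0 head=-1 tape=_[_]bbbaa   (s0,_)→(s1,_,→)
state=s1 head=0 tape=__[b]bbaa   (s1,b)→(s3,a,·)
state=s3 head=0 tape=__[a]bbaa   (s3,a)→(s2,b,←)
state=s2 head=-1 tape=_[_]bbbaa   (s2,_)→(s3,_,←)
state=s3 head=-2 tape=[_]_bbbaa
The non-blank tape span at halt is bbbaa.

bbbaa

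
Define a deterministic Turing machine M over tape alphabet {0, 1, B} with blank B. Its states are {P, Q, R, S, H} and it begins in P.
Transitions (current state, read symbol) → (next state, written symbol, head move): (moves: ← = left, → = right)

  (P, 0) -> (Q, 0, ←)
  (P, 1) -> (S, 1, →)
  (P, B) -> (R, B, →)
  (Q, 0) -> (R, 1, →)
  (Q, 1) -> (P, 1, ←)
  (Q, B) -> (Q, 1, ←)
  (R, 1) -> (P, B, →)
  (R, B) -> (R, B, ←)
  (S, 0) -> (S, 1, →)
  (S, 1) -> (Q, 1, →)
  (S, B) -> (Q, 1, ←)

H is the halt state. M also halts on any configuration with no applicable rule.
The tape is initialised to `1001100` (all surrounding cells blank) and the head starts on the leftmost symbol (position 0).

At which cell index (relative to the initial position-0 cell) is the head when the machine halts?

6

P | [1]001100   read 1 → write 1, move →, go to S
S | 1[0]01100   read 0 → write 1, move →, go to S
S | 11[0]1100   read 0 → write 1, move →, go to S
S | 111[1]100   read 1 → write 1, move →, go to Q
Q | 1111[1]00   read 1 → write 1, move ←, go to P
P | 111[1]100   read 1 → write 1, move →, go to S
S | 1111[1]00   read 1 → write 1, move →, go to Q
Q | 11111[0]0   read 0 → write 1, move →, go to R
R | 111111[0]
At halt the head is at cell 6.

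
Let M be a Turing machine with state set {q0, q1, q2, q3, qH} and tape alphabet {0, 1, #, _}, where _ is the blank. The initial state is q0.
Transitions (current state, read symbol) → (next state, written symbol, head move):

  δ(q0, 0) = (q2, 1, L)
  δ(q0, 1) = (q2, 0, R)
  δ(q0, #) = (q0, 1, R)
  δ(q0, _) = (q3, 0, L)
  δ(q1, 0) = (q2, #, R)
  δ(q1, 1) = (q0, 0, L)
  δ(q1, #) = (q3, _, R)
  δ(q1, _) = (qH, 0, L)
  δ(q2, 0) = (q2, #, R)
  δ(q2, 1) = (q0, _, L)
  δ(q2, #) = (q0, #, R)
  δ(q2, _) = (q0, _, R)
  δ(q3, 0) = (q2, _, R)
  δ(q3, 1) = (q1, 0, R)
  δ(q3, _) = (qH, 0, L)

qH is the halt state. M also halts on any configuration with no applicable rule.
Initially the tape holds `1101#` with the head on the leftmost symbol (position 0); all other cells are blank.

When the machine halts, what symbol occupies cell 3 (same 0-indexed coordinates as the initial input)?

_

q0 | _[1]101#___   read 1 → write 0, move R, go to q2
q2 | _0[1]01#___   read 1 → write _, move L, go to q0
q0 | _[0]_01#___   read 0 → write 1, move L, go to q2
q2 | [_]1_01#___   read _ → write _, move R, go to q0
q0 | _[1]_01#___   read 1 → write 0, move R, go to q2
q2 | _0[_]01#___   read _ → write _, move R, go to q0
q0 | _0_[0]1#___   read 0 → write 1, move L, go to q2
q2 | _0[_]11#___   read _ → write _, move R, go to q0
q0 | _0_[1]1#___   read 1 → write 0, move R, go to q2
q2 | _0_0[1]#___   read 1 → write _, move L, go to q0
q0 | _0_[0]_#___   read 0 → write 1, move L, go to q2
q2 | _0[_]1_#___   read _ → write _, move R, go to q0
q0 | _0_[1]_#___   read 1 → write 0, move R, go to q2
q2 | _0_0[_]#___   read _ → write _, move R, go to q0
q0 | _0_0_[#]___   read # → write 1, move R, go to q0
q0 | _0_0_1[_]__   read _ → write 0, move L, go to q3
q3 | _0_0_[1]0__   read 1 → write 0, move R, go to q1
q1 | _0_0_0[0]__   read 0 → write #, move R, go to q2
q2 | _0_0_0#[_]_   read _ → write _, move R, go to q0
q0 | _0_0_0#_[_]   read _ → write 0, move L, go to q3
q3 | _0_0_0#[_]0   read _ → write 0, move L, go to qH
qH | _0_0_0[#]00
Cell 3 holds _ when M halts.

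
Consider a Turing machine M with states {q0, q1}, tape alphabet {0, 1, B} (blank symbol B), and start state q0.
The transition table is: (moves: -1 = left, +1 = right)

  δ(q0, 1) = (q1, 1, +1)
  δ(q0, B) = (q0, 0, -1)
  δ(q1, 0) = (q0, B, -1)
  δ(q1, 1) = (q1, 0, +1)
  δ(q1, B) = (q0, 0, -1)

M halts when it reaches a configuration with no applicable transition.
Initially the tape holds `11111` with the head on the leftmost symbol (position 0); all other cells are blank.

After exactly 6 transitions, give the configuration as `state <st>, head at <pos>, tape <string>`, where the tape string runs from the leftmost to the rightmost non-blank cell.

state=q0 head=0 tape=[1]1111B   (q0,1)→(q1,1,+1)
state=q1 head=1 tape=1[1]111B   (q1,1)→(q1,0,+1)
state=q1 head=2 tape=10[1]11B   (q1,1)→(q1,0,+1)
state=q1 head=3 tape=100[1]1B   (q1,1)→(q1,0,+1)
state=q1 head=4 tape=1000[1]B   (q1,1)→(q1,0,+1)
state=q1 head=5 tape=10000[B]   (q1,B)→(q0,0,-1)
state=q0 head=4 tape=1000[0]0
After 6 steps: state q0, head at 4, tape 100000.

state q0, head at 4, tape 100000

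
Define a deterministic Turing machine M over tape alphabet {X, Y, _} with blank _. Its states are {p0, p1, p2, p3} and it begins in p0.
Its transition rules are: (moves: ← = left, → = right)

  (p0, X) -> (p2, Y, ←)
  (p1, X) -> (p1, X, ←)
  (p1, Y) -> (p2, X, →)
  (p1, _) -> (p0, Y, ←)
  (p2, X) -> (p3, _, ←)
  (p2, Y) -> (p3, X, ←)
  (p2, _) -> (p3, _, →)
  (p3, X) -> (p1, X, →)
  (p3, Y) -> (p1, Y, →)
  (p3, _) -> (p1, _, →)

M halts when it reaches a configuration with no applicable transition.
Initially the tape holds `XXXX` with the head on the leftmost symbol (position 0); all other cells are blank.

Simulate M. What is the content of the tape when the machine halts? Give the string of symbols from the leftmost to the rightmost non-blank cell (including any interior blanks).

state=p0 head=0 tape=__[X]XXX   (p0,X)→(p2,Y,←)
state=p2 head=-1 tape=_[_]YXXX   (p2,_)→(p3,_,→)
state=p3 head=0 tape=__[Y]XXX   (p3,Y)→(p1,Y,→)
state=p1 head=1 tape=__Y[X]XX   (p1,X)→(p1,X,←)
state=p1 head=0 tape=__[Y]XXX   (p1,Y)→(p2,X,→)
state=p2 head=1 tape=__X[X]XX   (p2,X)→(p3,_,←)
state=p3 head=0 tape=__[X]_XX   (p3,X)→(p1,X,→)
state=p1 head=1 tape=__X[_]XX   (p1,_)→(p0,Y,←)
state=p0 head=0 tape=__[X]YXX   (p0,X)→(p2,Y,←)
state=p2 head=-1 tape=_[_]YYXX   (p2,_)→(p3,_,→)
state=p3 head=0 tape=__[Y]YXX   (p3,Y)→(p1,Y,→)
state=p1 head=1 tape=__Y[Y]XX   (p1,Y)→(p2,X,→)
state=p2 head=2 tape=__YX[X]X   (p2,X)→(p3,_,←)
state=p3 head=1 tape=__Y[X]_X   (p3,X)→(p1,X,→)
state=p1 head=2 tape=__YX[_]X   (p1,_)→(p0,Y,←)
state=p0 head=1 tape=__Y[X]YX   (p0,X)→(p2,Y,←)
state=p2 head=0 tape=__[Y]YYX   (p2,Y)→(p3,X,←)
state=p3 head=-1 tape=_[_]XYYX   (p3,_)→(p1,_,→)
state=p1 head=0 tape=__[X]YYX   (p1,X)→(p1,X,←)
state=p1 head=-1 tape=_[_]XYYX   (p1,_)→(p0,Y,←)
state=p0 head=-2 tape=[_]YXYYX
The non-blank tape span at halt is YXYYX.

YXYYX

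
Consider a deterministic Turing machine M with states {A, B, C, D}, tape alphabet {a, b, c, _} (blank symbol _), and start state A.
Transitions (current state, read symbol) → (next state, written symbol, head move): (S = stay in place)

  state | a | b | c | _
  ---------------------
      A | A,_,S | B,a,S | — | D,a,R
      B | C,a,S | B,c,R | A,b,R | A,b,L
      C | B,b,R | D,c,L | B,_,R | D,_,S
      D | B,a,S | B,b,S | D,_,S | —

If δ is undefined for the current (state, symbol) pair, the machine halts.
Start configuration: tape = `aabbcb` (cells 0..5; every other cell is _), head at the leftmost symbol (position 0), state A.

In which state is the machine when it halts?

A

A | [a]abbcb__   read a → write _, move S, go to A
A | [_]abbcb__   read _ → write a, move R, go to D
D | a[a]bbcb__   read a → write a, move S, go to B
B | a[a]bbcb__   read a → write a, move S, go to C
C | a[a]bbcb__   read a → write b, move R, go to B
B | ab[b]bcb__   read b → write c, move R, go to B
B | abc[b]cb__   read b → write c, move R, go to B
B | abcc[c]b__   read c → write b, move R, go to A
A | abccb[b]__   read b → write a, move S, go to B
B | abccb[a]__   read a → write a, move S, go to C
C | abccb[a]__   read a → write b, move R, go to B
B | abccbb[_]_   read _ → write b, move L, go to A
A | abccb[b]b_   read b → write a, move S, go to B
B | abccb[a]b_   read a → write a, move S, go to C
C | abccb[a]b_   read a → write b, move R, go to B
B | abccbb[b]_   read b → write c, move R, go to B
B | abccbbc[_]   read _ → write b, move L, go to A
A | abccbb[c]b
No transition is defined for (A, c); M halts in state A.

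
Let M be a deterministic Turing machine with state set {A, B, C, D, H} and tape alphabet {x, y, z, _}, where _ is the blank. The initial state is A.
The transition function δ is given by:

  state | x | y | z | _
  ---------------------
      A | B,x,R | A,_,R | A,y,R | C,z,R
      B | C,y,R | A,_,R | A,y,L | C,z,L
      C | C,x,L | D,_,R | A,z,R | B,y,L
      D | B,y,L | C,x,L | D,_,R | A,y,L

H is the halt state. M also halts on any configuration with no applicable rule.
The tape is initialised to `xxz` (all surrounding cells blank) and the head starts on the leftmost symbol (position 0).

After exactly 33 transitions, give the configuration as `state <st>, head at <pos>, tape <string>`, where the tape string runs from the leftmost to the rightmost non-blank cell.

state A, head at 7, tape xy___x__yy

A | [x]xz_______   read x → write x, move R, go to B
B | x[x]z_______   read x → write y, move R, go to C
C | xy[z]_______   read z → write z, move R, go to A
A | xyz[_]______   read _ → write z, move R, go to C
C | xyzz[_]_____   read _ → write y, move L, go to B
B | xyz[z]y_____   read z → write y, move L, go to A
A | xy[z]yy_____   read z → write y, move R, go to A
A | xyy[y]y_____   read y → write _, move R, go to A
A | xyy_[y]_____   read y → write _, move R, go to A
A | xyy__[_]____   read _ → write z, move R, go to C
C | xyy__z[_]___   read _ → write y, move L, go to B
B | xyy__[z]y___   read z → write y, move L, go to A
A | xyy_[_]yy___   read _ → write z, move R, go to C
C | xyy_z[y]y___   read y → write _, move R, go to D
D | xyy_z_[y]___   read y → write x, move L, go to C
C | xyy_z[_]x___   read _ → write y, move L, go to B
B | xyy_[z]yx___   read z → write y, move L, go to A
A | xyy[_]yyx___   read _ → write z, move R, go to C
C | xyyz[y]yx___   read y → write _, move R, go to D
D | xyyz_[y]x___   read y → write x, move L, go to C
C | xyyz[_]xx___   read _ → write y, move L, go to B
B | xyy[z]yxx___   read z → write y, move L, go to A
A | xy[y]yyxx___   read y → write _, move R, go to A
A | xy_[y]yxx___   read y → write _, move R, go to A
A | xy__[y]xx___   read y → write _, move R, go to A
A | xy___[x]x___   read x → write x, move R, go to B
B | xy___x[x]___   read x → write y, move R, go to C
C | xy___xy[_]__   read _ → write y, move L, go to B
B | xy___x[y]y__   read y → write _, move R, go to A
A | xy___x_[y]__   read y → write _, move R, go to A
A | xy___x__[_]_   read _ → write z, move R, go to C
C | xy___x__z[_]   read _ → write y, move L, go to B
B | xy___x__[z]y   read z → write y, move L, go to A
A | xy___x_[_]yy
After 33 steps: state A, head at 7, tape xy___x__yy.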